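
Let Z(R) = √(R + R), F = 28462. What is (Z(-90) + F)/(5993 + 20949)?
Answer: 749/709 + 3*I*√5/13471 ≈ 1.0564 + 0.00049797*I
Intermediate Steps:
Z(R) = √2*√R (Z(R) = √(2*R) = √2*√R)
(Z(-90) + F)/(5993 + 20949) = (√2*√(-90) + 28462)/(5993 + 20949) = (√2*(3*I*√10) + 28462)/26942 = (6*I*√5 + 28462)*(1/26942) = (28462 + 6*I*√5)*(1/26942) = 749/709 + 3*I*√5/13471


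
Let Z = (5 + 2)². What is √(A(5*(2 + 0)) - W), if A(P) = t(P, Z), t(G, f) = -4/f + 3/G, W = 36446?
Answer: I*√178584330/70 ≈ 190.91*I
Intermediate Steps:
Z = 49 (Z = 7² = 49)
A(P) = -4/49 + 3/P
√(A(5*(2 + 0)) - W) = √((-4/49 + 3/((5*(2 + 0)))) - 1*36446) = √((-4/49 + 3/((5*2))) - 36446) = √((-4/49 + 3/10) - 36446) = √(107/490 - 36446) = √(-17858433/490) = I*√178584330/70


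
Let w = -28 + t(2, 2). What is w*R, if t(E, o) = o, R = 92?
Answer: -2392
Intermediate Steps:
w = -26 (w = -28 + 2 = -26)
w*R = -26*92 = -2392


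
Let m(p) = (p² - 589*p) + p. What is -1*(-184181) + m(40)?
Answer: 162261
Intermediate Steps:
m(p) = p² - 588*p
-1*(-184181) + m(40) = -1*(-184181) + 40*(-588 + 40) = 184181 + 40*(-548) = 184181 - 21920 = 162261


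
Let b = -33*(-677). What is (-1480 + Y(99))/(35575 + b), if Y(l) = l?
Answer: -1381/57916 ≈ -0.023845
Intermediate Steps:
b = 22341
(-1480 + Y(99))/(35575 + b) = (-1480 + 99)/(35575 + 22341) = -1381/57916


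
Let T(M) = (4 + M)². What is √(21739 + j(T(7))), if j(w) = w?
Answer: 2*√5465 ≈ 147.85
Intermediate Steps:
√(21739 + j(T(7))) = √(21739 + (4 + 7)²) = √(21739 + 11²) = √(21739 + 121) = √21860 = 2*√5465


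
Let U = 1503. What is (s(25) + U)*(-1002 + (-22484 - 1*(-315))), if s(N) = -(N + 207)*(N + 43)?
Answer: 330719683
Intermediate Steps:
s(N) = -(43 + N)*(207 + N) (s(N) = -(207 + N)*(43 + N) = -(43 + N)*(207 + N))
(s(25) + U)*(-1002 + (-22484 - 1*(-315))) = ((-8901 - 1*25² - 250*25) + 1503)*(-1002 + (-22484 - 1*(-315))) = ((-8901 - 1*625 - 6250) + 1503)*(-1002 + (-22484 + 315)) = ((-8901 - 625 - 6250) + 1503)*(-1002 - 22169) = (-15776 + 1503)*(-23171) = -14273*(-23171) = 330719683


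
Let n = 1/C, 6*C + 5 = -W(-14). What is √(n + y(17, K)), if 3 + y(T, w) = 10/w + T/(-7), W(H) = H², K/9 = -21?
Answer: I*√2003970/603 ≈ 2.3476*I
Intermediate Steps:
K = -189 (K = 9*(-21) = -189)
C = -67/2 (C = -⅚ + (-1*(-14)²)/6 = -⅚ + (-1*196)/6 = -⅚ + (⅙)*(-196) = -⅚ - 98/3 = -67/2 ≈ -33.500)
y(T, w) = -3 + 10/w - T/7 (y(T, w) = -3 + (10/w + T/(-7)) = -3 + (10/w + T*(-⅐)) = -3 + (10/w - T/7) = -3 + 10/w - T/7)
n = -2/67 (n = 1/(-67/2) = -2/67 ≈ -0.029851)
√(n + y(17, K)) = √(-2/67 + (-3 + 10/(-189) - ⅐*17)) = √(-2/67 + (-3 + 10*(-1/189) - 17/7)) = √(-2/67 + (-3 - 10/189 - 17/7)) = √(-2/67 - 148/27) = √(-9970/1809) = I*√2003970/603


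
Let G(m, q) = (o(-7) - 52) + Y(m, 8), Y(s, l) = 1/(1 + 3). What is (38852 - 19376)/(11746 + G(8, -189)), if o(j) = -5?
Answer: 77904/46757 ≈ 1.6661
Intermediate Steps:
Y(s, l) = ¼ (Y(s, l) = 1/4 = ¼)
G(m, q) = -227/4 (G(m, q) = (-5 - 52) + ¼ = -57 + ¼ = -227/4)
(38852 - 19376)/(11746 + G(8, -189)) = (38852 - 19376)/(11746 - 227/4) = 19476/(46757/4) = 19476*(4/46757) = 77904/46757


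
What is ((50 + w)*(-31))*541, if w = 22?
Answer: -1207512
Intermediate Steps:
((50 + w)*(-31))*541 = ((50 + 22)*(-31))*541 = (72*(-31))*541 = -2232*541 = -1207512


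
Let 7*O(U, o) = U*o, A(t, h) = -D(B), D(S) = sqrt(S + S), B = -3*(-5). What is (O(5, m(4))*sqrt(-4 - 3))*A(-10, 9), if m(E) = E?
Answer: -20*I*sqrt(210)/7 ≈ -41.404*I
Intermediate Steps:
B = 15
D(S) = sqrt(2)*sqrt(S) (D(S) = sqrt(2*S) = sqrt(2)*sqrt(S))
A(t, h) = -sqrt(30) (A(t, h) = -sqrt(2)*sqrt(15) = -sqrt(30))
O(U, o) = U*o/7 (O(U, o) = (U*o)/7 = U*o/7)
(O(5, m(4))*sqrt(-4 - 3))*A(-10, 9) = (((1/7)*5*4)*sqrt(-4 - 3))*(-sqrt(30)) = (20*sqrt(-7)/7)*(-sqrt(30)) = (20*(I*sqrt(7))/7)*(-sqrt(30)) = (20*I*sqrt(7)/7)*(-sqrt(30)) = -20*I*sqrt(210)/7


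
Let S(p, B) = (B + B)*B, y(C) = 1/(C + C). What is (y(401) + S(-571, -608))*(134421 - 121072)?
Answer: 7915170169893/802 ≈ 9.8693e+9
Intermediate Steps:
y(C) = 1/(2*C)
S(p, B) = 2*B² (S(p, B) = (2*B)*B = 2*B²)
(y(401) + S(-571, -608))*(134421 - 121072) = ((½)/401 + 2*(-608)²)*(134421 - 121072) = ((½)*(1/401) + 2*369664)*13349 = (1/802 + 739328)*13349 = (592941057/802)*13349 = 7915170169893/802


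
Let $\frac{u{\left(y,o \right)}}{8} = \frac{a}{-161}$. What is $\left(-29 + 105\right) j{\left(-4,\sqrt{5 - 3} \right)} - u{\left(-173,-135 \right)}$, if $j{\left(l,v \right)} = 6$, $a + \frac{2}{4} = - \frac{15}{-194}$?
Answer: $\frac{7121024}{15617} \approx 455.98$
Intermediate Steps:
$a = - \frac{41}{97}$ ($a = - \frac{1}{2} - \frac{15}{-194} = - \frac{1}{2} - - \frac{15}{194} = - \frac{1}{2} + \frac{15}{194} = - \frac{41}{97} \approx -0.42268$)
$u{\left(y,o \right)} = \frac{328}{15617}$ ($u{\left(y,o \right)} = 8 \left(- \frac{41}{97 \left(-161\right)}\right) = 8 \left(\left(- \frac{41}{97}\right) \left(- \frac{1}{161}\right)\right) = 8 \cdot \frac{41}{15617} = \frac{328}{15617}$)
$\left(-29 + 105\right) j{\left(-4,\sqrt{5 - 3} \right)} - u{\left(-173,-135 \right)} = \left(-29 + 105\right) 6 - \frac{328}{15617} = 76 \cdot 6 - \frac{328}{15617} = 456 - \frac{328}{15617} = \frac{7121024}{15617}$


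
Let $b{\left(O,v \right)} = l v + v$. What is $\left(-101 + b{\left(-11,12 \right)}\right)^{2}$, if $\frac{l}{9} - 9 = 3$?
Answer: $1456849$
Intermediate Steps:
$l = 108$ ($l = 81 + 9 \cdot 3 = 81 + 27 = 108$)
$b{\left(O,v \right)} = 109 v$ ($b{\left(O,v \right)} = 108 v + v = 109 v$)
$\left(-101 + b{\left(-11,12 \right)}\right)^{2} = \left(-101 + 109 \cdot 12\right)^{2} = \left(-101 + 1308\right)^{2} = 1207^{2} = 1456849$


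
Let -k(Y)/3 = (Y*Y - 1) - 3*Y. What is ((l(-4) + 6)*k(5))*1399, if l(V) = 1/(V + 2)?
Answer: -415503/2 ≈ -2.0775e+5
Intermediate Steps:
l(V) = 1/(2 + V)
k(Y) = 3 - 3*Y**2 + 9*Y (k(Y) = -3*((Y*Y - 1) - 3*Y) = -3*((Y**2 - 1) - 3*Y) = -3*((-1 + Y**2) - 3*Y) = -3*(-1 + Y**2 - 3*Y) = 3 - 3*Y**2 + 9*Y)
((l(-4) + 6)*k(5))*1399 = ((1/(2 - 4) + 6)*(3 - 3*5**2 + 9*5))*1399 = ((1/(-2) + 6)*(3 - 3*25 + 45))*1399 = ((-1/2 + 6)*(3 - 75 + 45))*1399 = ((11/2)*(-27))*1399 = -297/2*1399 = -415503/2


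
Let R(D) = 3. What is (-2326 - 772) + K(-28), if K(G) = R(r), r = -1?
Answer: -3095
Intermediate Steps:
K(G) = 3
(-2326 - 772) + K(-28) = (-2326 - 772) + 3 = -3098 + 3 = -3095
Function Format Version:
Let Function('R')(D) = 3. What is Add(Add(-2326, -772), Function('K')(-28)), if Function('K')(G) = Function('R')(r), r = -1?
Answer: -3095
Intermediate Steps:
Function('K')(G) = 3
Add(Add(-2326, -772), Function('K')(-28)) = Add(Add(-2326, -772), 3) = Add(-3098, 3) = -3095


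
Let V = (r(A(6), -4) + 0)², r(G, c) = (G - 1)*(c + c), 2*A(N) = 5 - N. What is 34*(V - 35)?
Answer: 3706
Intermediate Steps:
A(N) = 5/2 - N/2 (A(N) = (5 - N)/2 = 5/2 - N/2)
r(G, c) = 2*c*(-1 + G) (r(G, c) = (-1 + G)*(2*c) = 2*c*(-1 + G))
V = 144 (V = (2*(-4)*(-1 + (5/2 - ½*6)) + 0)² = (2*(-4)*(-1 + (5/2 - 3)) + 0)² = (2*(-4)*(-1 - ½) + 0)² = (2*(-4)*(-3/2) + 0)² = (12 + 0)² = 12² = 144)
34*(V - 35) = 34*(144 - 35) = 34*109 = 3706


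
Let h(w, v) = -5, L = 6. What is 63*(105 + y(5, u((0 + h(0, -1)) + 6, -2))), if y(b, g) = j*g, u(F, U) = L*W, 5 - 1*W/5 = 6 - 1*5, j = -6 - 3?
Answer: -61425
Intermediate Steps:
j = -9
W = 20 (W = 25 - 5*(6 - 1*5) = 25 - 5*(6 - 5) = 25 - 5*1 = 25 - 5 = 20)
u(F, U) = 120 (u(F, U) = 6*20 = 120)
y(b, g) = -9*g
63*(105 + y(5, u((0 + h(0, -1)) + 6, -2))) = 63*(105 - 9*120) = 63*(105 - 1080) = 63*(-975) = -61425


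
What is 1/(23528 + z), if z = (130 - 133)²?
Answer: 1/23537 ≈ 4.2486e-5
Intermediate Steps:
z = 9 (z = (-3)² = 9)
1/(23528 + z) = 1/(23528 + 9) = 1/23537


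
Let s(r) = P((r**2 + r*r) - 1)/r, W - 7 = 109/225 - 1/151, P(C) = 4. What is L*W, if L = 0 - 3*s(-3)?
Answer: 1016236/33975 ≈ 29.911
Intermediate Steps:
W = 254059/33975 (W = 7 + (109/225 - 1/151) = 7 + 16234/33975 = 254059/33975 ≈ 7.4778)
s(r) = 4/r
L = 4 (L = 0 - 12/(-3) = 0 - 12*(-1)/3 = 0 - 3*(-4/3) = 0 + 4 = 4)
L*W = 4*(254059/33975) = 1016236/33975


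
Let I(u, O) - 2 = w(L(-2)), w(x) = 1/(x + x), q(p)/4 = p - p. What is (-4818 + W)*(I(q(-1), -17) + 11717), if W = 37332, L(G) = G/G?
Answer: 381047823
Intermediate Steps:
q(p) = 0 (q(p) = 4*(p - p) = 4*0 = 0)
L(G) = 1
w(x) = 1/(2*x)
I(u, O) = 5/2 (I(u, O) = 2 + (½)/1 = 2 + (½)*1 = 2 + ½ = 5/2)
(-4818 + W)*(I(q(-1), -17) + 11717) = (-4818 + 37332)*(5/2 + 11717) = 32514*(23439/2) = 381047823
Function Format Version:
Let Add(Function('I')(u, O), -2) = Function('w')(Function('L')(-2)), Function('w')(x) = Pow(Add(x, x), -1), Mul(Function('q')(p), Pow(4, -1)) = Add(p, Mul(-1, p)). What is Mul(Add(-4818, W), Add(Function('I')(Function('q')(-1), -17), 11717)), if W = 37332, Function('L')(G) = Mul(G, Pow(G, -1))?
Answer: 381047823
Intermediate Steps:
Function('q')(p) = 0 (Function('q')(p) = Mul(4, Add(p, Mul(-1, p))) = Mul(4, 0) = 0)
Function('L')(G) = 1
Function('w')(x) = Mul(Rational(1, 2), Pow(x, -1)) (Function('w')(x) = Pow(Mul(2, x), -1) = Mul(Rational(1, 2), Pow(x, -1)))
Function('I')(u, O) = Rational(5, 2) (Function('I')(u, O) = Add(2, Mul(Rational(1, 2), Pow(1, -1))) = Add(2, Mul(Rational(1, 2), 1)) = Add(2, Rational(1, 2)) = Rational(5, 2))
Mul(Add(-4818, W), Add(Function('I')(Function('q')(-1), -17), 11717)) = Mul(Add(-4818, 37332), Add(Rational(5, 2), 11717)) = Mul(32514, Rational(23439, 2)) = 381047823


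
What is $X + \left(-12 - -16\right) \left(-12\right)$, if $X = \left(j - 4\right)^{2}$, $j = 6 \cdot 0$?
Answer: $-32$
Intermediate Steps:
$j = 0$
$X = 16$ ($X = \left(0 - 4\right)^{2} = \left(-4\right)^{2} = 16$)
$X + \left(-12 - -16\right) \left(-12\right) = 16 + \left(-12 - -16\right) \left(-12\right) = 16 + \left(-12 + 16\right) \left(-12\right) = 16 + 4 \left(-12\right) = 16 - 48 = -32$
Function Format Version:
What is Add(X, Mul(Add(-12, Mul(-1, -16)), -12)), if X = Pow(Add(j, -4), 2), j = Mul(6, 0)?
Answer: -32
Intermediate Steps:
j = 0
X = 16 (X = Pow(Add(0, -4), 2) = Pow(-4, 2) = 16)
Add(X, Mul(Add(-12, Mul(-1, -16)), -12)) = Add(16, Mul(Add(-12, Mul(-1, -16)), -12)) = Add(16, Mul(Add(-12, 16), -12)) = Add(16, Mul(4, -12)) = Add(16, -48) = -32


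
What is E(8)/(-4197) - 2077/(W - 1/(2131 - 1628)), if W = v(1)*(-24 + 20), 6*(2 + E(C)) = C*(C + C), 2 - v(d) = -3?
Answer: 13153624483/126678051 ≈ 103.84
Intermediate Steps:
v(d) = 5 (v(d) = 2 - 1*(-3) = 2 + 3 = 5)
E(C) = -2 + C²/3 (E(C) = -2 + (C*(C + C))/6 = -2 + (C*(2*C))/6 = -2 + (2*C²)/6 = -2 + C²/3)
W = -20 (W = 5*(-24 + 20) = 5*(-4) = -20)
E(8)/(-4197) - 2077/(W - 1/(2131 - 1628)) = (-2 + (⅓)*8²)/(-4197) - 2077/(-20 - 1/(2131 - 1628)) = (-2 + (⅓)*64)*(-1/4197) - 2077/(-20 - 1/503) = (-2 + 64/3)*(-1/4197) - 2077/(-20 - 1*1/503) = (58/3)*(-1/4197) - 2077/(-20 - 1/503) = -58/12591 - 2077/(-10061/503) = -58/12591 - 2077*(-503/10061) = -58/12591 + 1044731/10061 = 13153624483/126678051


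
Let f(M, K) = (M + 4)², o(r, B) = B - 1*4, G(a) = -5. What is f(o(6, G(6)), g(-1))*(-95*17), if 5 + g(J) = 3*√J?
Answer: -40375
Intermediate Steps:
o(r, B) = -4 + B (o(r, B) = B - 4 = -4 + B)
g(J) = -5 + 3*√J
f(M, K) = (4 + M)²
f(o(6, G(6)), g(-1))*(-95*17) = (4 + (-4 - 5))²*(-95*17) = (4 - 9)²*(-1615) = (-5)²*(-1615) = 25*(-1615) = -40375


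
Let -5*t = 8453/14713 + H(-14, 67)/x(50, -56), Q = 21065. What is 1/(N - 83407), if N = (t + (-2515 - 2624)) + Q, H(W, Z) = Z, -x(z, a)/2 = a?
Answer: -8239280/555996786187 ≈ -1.4819e-5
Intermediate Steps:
x(z, a) = -2*a
t = -1932507/8239280 (t = -(8453/14713 + 67/((-2*(-56))))/5 = -(8453*(1/14713) + 67/112)/5 = -(8453/14713 + 67*(1/112))/5 = -(8453/14713 + 67/112)/5 = -1/5*1932507/1647856 = -1932507/8239280 ≈ -0.23455)
N = 131216840773/8239280 (N = (-1932507/8239280 + (-2515 - 2624)) + 21065 = (-1932507/8239280 - 5139) + 21065 = -42343592427/8239280 + 21065 = 131216840773/8239280 ≈ 15926.)
1/(N - 83407) = 1/(131216840773/8239280 - 83407) = 1/(-555996786187/8239280) = -8239280/555996786187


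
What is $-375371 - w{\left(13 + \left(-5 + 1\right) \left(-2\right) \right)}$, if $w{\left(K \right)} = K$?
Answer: $-375392$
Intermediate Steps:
$-375371 - w{\left(13 + \left(-5 + 1\right) \left(-2\right) \right)} = -375371 - \left(13 + \left(-5 + 1\right) \left(-2\right)\right) = -375371 - \left(13 - -8\right) = -375371 - \left(13 + 8\right) = -375371 - 21 = -375392$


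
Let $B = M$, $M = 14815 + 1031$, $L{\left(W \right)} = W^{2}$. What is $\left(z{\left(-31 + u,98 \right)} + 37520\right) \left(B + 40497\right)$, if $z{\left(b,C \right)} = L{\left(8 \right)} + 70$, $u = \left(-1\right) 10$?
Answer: $2121539322$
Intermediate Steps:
$u = -10$
$z{\left(b,C \right)} = 134$ ($z{\left(b,C \right)} = 8^{2} + 70 = 64 + 70 = 134$)
$M = 15846$
$B = 15846$
$\left(z{\left(-31 + u,98 \right)} + 37520\right) \left(B + 40497\right) = \left(134 + 37520\right) \left(15846 + 40497\right) = 37654 \cdot 56343 = 2121539322$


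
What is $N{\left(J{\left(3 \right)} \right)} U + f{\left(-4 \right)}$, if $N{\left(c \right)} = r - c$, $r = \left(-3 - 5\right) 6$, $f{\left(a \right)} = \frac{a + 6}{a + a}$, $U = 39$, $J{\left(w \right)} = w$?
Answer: $- \frac{7957}{4} \approx -1989.3$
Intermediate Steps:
$f{\left(a \right)} = \frac{6 + a}{2 a}$
$r = -48$ ($r = \left(-8\right) 6 = -48$)
$N{\left(c \right)} = -48 - c$
$N{\left(J{\left(3 \right)} \right)} U + f{\left(-4 \right)} = \left(-48 - 3\right) 39 + \frac{6 - 4}{2 \left(-4\right)} = \left(-48 - 3\right) 39 + \frac{1}{2} \left(- \frac{1}{4}\right) 2 = \left(-51\right) 39 - \frac{1}{4} = -1989 - \frac{1}{4} = - \frac{7957}{4}$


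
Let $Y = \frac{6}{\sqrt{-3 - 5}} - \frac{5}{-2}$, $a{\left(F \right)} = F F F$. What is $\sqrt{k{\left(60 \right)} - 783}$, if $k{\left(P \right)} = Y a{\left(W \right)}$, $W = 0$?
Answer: $3 i \sqrt{87} \approx 27.982 i$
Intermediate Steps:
$a{\left(F \right)} = F^{3}$ ($a{\left(F \right)} = F^{2} F = F^{3}$)
$Y = \frac{5}{2} - \frac{3 i \sqrt{2}}{2}$ ($Y = \frac{6}{\sqrt{-8}} - - \frac{5}{2} = \frac{6}{2 i \sqrt{2}} + \frac{5}{2} = 6 \left(- \frac{i \sqrt{2}}{4}\right) + \frac{5}{2} = - \frac{3 i \sqrt{2}}{2} + \frac{5}{2} = \frac{5}{2} - \frac{3 i \sqrt{2}}{2} \approx 2.5 - 2.1213 i$)
$k{\left(P \right)} = 0$ ($k{\left(P \right)} = \left(\frac{5}{2} - \frac{3 i \sqrt{2}}{2}\right) 0^{3} = \left(\frac{5}{2} - \frac{3 i \sqrt{2}}{2}\right) 0 = 0$)
$\sqrt{k{\left(60 \right)} - 783} = \sqrt{0 - 783} = \sqrt{-783} = 3 i \sqrt{87}$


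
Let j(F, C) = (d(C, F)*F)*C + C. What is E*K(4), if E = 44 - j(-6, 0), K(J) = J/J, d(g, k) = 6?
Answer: 44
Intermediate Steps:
K(J) = 1
j(F, C) = C + 6*C*F (j(F, C) = (6*F)*C + C = 6*C*F + C = C + 6*C*F)
E = 44 (E = 44 - 0*(1 + 6*(-6)) = 44 - 0*(1 - 36) = 44 - 0*(-35) = 44 - 1*0 = 44 + 0 = 44)
E*K(4) = 44*1 = 44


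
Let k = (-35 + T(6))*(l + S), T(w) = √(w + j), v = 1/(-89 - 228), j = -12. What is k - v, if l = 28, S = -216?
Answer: 2085861/317 - 188*I*√6 ≈ 6580.0 - 460.5*I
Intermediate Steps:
v = -1/317 (v = 1/(-317) = -1/317 ≈ -0.0031546)
T(w) = √(-12 + w) (T(w) = √(w - 12) = √(-12 + w))
k = 6580 - 188*I*√6 (k = (-35 + √(-12 + 6))*(28 - 216) = (-35 + √(-6))*(-188) = (-35 + I*√6)*(-188) = 6580 - 188*I*√6 ≈ 6580.0 - 460.5*I)
k - v = (6580 - 188*I*√6) - 1*(-1/317) = (6580 - 188*I*√6) + 1/317 = 2085861/317 - 188*I*√6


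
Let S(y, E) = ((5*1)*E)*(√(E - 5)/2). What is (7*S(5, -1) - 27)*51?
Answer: -1377 - 1785*I*√6/2 ≈ -1377.0 - 2186.2*I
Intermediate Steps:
S(y, E) = 5*E*√(-5 + E)/2 (S(y, E) = (5*E)*(√(-5 + E)*(½)) = (5*E)*(√(-5 + E)/2) = 5*E*√(-5 + E)/2)
(7*S(5, -1) - 27)*51 = (7*((5/2)*(-1)*√(-5 - 1)) - 27)*51 = (7*((5/2)*(-1)*√(-6)) - 27)*51 = (7*((5/2)*(-1)*(I*√6)) - 27)*51 = (7*(-5*I*√6/2) - 27)*51 = (-35*I*√6/2 - 27)*51 = (-27 - 35*I*√6/2)*51 = -1377 - 1785*I*√6/2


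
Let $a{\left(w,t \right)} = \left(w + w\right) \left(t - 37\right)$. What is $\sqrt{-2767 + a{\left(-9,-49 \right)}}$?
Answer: $i \sqrt{1219} \approx 34.914 i$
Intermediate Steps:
$a{\left(w,t \right)} = 2 w \left(-37 + t\right)$
$\sqrt{-2767 + a{\left(-9,-49 \right)}} = \sqrt{-2767 + 2 \left(-9\right) \left(-37 - 49\right)} = \sqrt{-2767 + 2 \left(-9\right) \left(-86\right)} = \sqrt{-2767 + 1548} = \sqrt{-1219} = i \sqrt{1219}$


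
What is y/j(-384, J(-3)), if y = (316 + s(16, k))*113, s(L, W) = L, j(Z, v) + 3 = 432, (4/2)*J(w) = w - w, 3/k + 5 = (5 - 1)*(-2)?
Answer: 37516/429 ≈ 87.450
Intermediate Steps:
k = -3/13 (k = 3/(-5 + (5 - 1)*(-2)) = 3/(-5 + 4*(-2)) = 3/(-5 - 8) = 3/(-13) = 3*(-1/13) = -3/13 ≈ -0.23077)
J(w) = 0 (J(w) = (w - w)/2 = (1/2)*0 = 0)
j(Z, v) = 429 (j(Z, v) = -3 + 432 = 429)
y = 37516 (y = (316 + 16)*113 = 332*113 = 37516)
y/j(-384, J(-3)) = 37516/429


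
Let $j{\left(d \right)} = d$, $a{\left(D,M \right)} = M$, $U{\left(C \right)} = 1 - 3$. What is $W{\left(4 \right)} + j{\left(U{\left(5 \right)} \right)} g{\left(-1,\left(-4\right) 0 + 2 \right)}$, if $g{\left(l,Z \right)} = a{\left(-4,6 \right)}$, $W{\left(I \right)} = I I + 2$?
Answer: $6$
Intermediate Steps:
$U{\left(C \right)} = -2$
$W{\left(I \right)} = 2 + I^{2}$ ($W{\left(I \right)} = I^{2} + 2 = 2 + I^{2}$)
$g{\left(l,Z \right)} = 6$
$W{\left(4 \right)} + j{\left(U{\left(5 \right)} \right)} g{\left(-1,\left(-4\right) 0 + 2 \right)} = \left(2 + 4^{2}\right) - 12 = \left(2 + 16\right) - 12 = 18 - 12 = 6$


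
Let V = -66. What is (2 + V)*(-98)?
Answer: 6272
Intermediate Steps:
(2 + V)*(-98) = (2 - 66)*(-98) = -64*(-98) = 6272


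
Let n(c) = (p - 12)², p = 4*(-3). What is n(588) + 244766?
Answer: 245342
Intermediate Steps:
p = -12
n(c) = 576 (n(c) = (-12 - 12)² = (-24)² = 576)
n(588) + 244766 = 576 + 244766 = 245342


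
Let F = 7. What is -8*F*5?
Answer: -280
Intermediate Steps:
-8*F*5 = -8*7*5 = -56*5 = -280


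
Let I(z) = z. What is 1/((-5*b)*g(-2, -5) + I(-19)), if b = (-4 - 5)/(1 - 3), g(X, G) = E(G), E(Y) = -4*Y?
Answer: -1/469 ≈ -0.0021322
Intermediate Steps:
g(X, G) = -4*G
b = 9/2 (b = -9/(-2) = -9*(-½) = 9/2 ≈ 4.5000)
1/((-5*b)*g(-2, -5) + I(-19)) = 1/((-5*9/2)*(-4*(-5)) - 19) = 1/(-45/2*20 - 19) = 1/(-450 - 19) = 1/(-469) = -1/469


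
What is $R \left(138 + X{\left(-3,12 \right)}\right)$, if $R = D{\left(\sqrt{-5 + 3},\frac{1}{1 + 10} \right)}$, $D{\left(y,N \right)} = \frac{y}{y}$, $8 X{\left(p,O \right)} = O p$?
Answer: $\frac{267}{2} \approx 133.5$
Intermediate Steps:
$X{\left(p,O \right)} = \frac{O p}{8}$
$D{\left(y,N \right)} = 1$
$R = 1$
$R \left(138 + X{\left(-3,12 \right)}\right) = 1 \left(138 + \frac{1}{8} \cdot 12 \left(-3\right)\right) = 1 \left(138 - \frac{9}{2}\right) = 1 \cdot \frac{267}{2} = \frac{267}{2}$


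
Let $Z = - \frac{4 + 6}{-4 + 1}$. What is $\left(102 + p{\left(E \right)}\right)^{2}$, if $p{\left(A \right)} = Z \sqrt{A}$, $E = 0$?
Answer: $10404$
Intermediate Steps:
$Z = \frac{10}{3}$ ($Z = - \frac{10}{-3} = - \frac{10 \left(-1\right)}{3} = \left(-1\right) \left(- \frac{10}{3}\right) = \frac{10}{3} \approx 3.3333$)
$p{\left(A \right)} = \frac{10 \sqrt{A}}{3}$
$\left(102 + p{\left(E \right)}\right)^{2} = \left(102 + \frac{10 \sqrt{0}}{3}\right)^{2} = \left(102 + \frac{10}{3} \cdot 0\right)^{2} = \left(102 + 0\right)^{2} = 102^{2} = 10404$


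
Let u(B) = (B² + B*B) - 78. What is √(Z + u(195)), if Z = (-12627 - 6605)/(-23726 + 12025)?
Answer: 14*√53070458849/11701 ≈ 275.63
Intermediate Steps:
u(B) = -78 + 2*B² (u(B) = (B² + B²) - 78 = 2*B² - 78 = -78 + 2*B²)
Z = 19232/11701 (Z = -19232/(-11701) = -19232*(-1/11701) = 19232/11701 ≈ 1.6436)
√(Z + u(195)) = √(19232/11701 + (-78 + 2*195²)) = √(19232/11701 + (-78 + 2*38025)) = √(19232/11701 + (-78 + 76050)) = √(19232/11701 + 75972) = √(888967604/11701) = 14*√53070458849/11701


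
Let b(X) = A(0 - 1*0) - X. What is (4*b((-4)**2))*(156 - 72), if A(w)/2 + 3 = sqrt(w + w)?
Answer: -7392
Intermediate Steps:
A(w) = -6 + 2*sqrt(2)*sqrt(w) (A(w) = -6 + 2*sqrt(w + w) = -6 + 2*sqrt(2*w) = -6 + 2*(sqrt(2)*sqrt(w)) = -6 + 2*sqrt(2)*sqrt(w))
b(X) = -6 - X (b(X) = (-6 + 2*sqrt(2)*sqrt(0 - 1*0)) - X = (-6 + 2*sqrt(2)*sqrt(0 + 0)) - X = (-6 + 2*sqrt(2)*sqrt(0)) - X = (-6 + 2*sqrt(2)*0) - X = (-6 + 0) - X = -6 - X)
(4*b((-4)**2))*(156 - 72) = (4*(-6 - 1*(-4)**2))*(156 - 72) = (4*(-6 - 1*16))*84 = (4*(-6 - 16))*84 = (4*(-22))*84 = -88*84 = -7392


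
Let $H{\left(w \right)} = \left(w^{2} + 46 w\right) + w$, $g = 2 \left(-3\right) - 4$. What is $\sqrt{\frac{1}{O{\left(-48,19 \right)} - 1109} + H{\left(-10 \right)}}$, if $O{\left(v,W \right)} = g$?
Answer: $\frac{i \sqrt{463300689}}{1119} \approx 19.235 i$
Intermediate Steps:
$g = -10$ ($g = -6 - 4 = -10$)
$O{\left(v,W \right)} = -10$
$H{\left(w \right)} = w^{2} + 47 w$
$\sqrt{\frac{1}{O{\left(-48,19 \right)} - 1109} + H{\left(-10 \right)}} = \sqrt{\frac{1}{-10 - 1109} - 10 \left(47 - 10\right)} = \sqrt{\frac{1}{-1119} - 370} = \sqrt{- \frac{1}{1119} - 370} = \sqrt{- \frac{414031}{1119}} = \frac{i \sqrt{463300689}}{1119}$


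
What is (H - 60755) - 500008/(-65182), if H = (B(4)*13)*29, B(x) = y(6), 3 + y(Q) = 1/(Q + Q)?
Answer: -24187832657/391092 ≈ -61847.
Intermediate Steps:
y(Q) = -3 + 1/(2*Q) (y(Q) = -3 + 1/(Q + Q) = -3 + 1/(2*Q))
B(x) = -35/12 (B(x) = -3 + (½)/6 = -3 + (½)*(⅙) = -3 + 1/12 = -35/12)
H = -13195/12 (H = -35/12*13*29 = -455/12*29 = -13195/12 ≈ -1099.6)
(H - 60755) - 500008/(-65182) = (-13195/12 - 60755) - 500008/(-65182) = -742255/12 - 500008*(-1/65182) = -742255/12 + 250004/32591 = -24187832657/391092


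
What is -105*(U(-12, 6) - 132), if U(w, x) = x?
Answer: 13230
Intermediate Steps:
-105*(U(-12, 6) - 132) = -105*(6 - 132) = -105*(-126) = 13230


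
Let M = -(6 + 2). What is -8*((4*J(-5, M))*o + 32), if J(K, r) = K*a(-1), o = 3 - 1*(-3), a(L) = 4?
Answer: 3584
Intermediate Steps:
M = -8 (M = -1*8 = -8)
o = 6 (o = 3 + 3 = 6)
J(K, r) = 4*K (J(K, r) = K*4 = 4*K)
-8*((4*J(-5, M))*o + 32) = -8*((4*(4*(-5)))*6 + 32) = -8*((4*(-20))*6 + 32) = -8*(-80*6 + 32) = -8*(-480 + 32) = -8*(-448) = 3584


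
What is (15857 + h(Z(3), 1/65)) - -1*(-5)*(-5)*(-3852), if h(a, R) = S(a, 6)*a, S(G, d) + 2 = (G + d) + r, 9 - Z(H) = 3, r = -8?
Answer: -80431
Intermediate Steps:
Z(H) = 6 (Z(H) = 9 - 1*3 = 9 - 3 = 6)
S(G, d) = -10 + G + d (S(G, d) = -2 + ((G + d) - 8) = -2 + (-8 + G + d) = -10 + G + d)
h(a, R) = a*(-4 + a) (h(a, R) = (-10 + a + 6)*a = (-4 + a)*a = a*(-4 + a))
(15857 + h(Z(3), 1/65)) - -1*(-5)*(-5)*(-3852) = (15857 + 6*(-4 + 6)) - -1*(-5)*(-5)*(-3852) = (15857 + 6*2) - 5*(-5)*(-3852) = (15857 + 12) - (-25)*(-3852) = 15869 - 1*96300 = 15869 - 96300 = -80431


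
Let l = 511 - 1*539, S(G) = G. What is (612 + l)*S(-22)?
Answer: -12848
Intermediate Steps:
l = -28 (l = 511 - 539 = -28)
(612 + l)*S(-22) = (612 - 28)*(-22) = 584*(-22) = -12848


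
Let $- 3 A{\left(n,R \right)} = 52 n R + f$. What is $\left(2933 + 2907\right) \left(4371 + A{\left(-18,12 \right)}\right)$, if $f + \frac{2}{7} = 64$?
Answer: $\frac{992618960}{21} \approx 4.7268 \cdot 10^{7}$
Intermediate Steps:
$f = \frac{446}{7}$ ($f = - \frac{2}{7} + 64 = \frac{446}{7} \approx 63.714$)
$A{\left(n,R \right)} = - \frac{446}{21} - \frac{52 R n}{3}$ ($A{\left(n,R \right)} = - \frac{52 n R + \frac{446}{7}}{3} = - \frac{52 R n + \frac{446}{7}}{3} = - \frac{\frac{446}{7} + 52 R n}{3} = - \frac{446}{21} - \frac{52 R n}{3}$)
$\left(2933 + 2907\right) \left(4371 + A{\left(-18,12 \right)}\right) = \left(2933 + 2907\right) \left(4371 - \left(\frac{446}{21} + 208 \left(-18\right)\right)\right) = 5840 \left(4371 + \left(- \frac{446}{21} + 3744\right)\right) = 5840 \left(4371 + \frac{78178}{21}\right) = 5840 \cdot \frac{169969}{21} = \frac{992618960}{21}$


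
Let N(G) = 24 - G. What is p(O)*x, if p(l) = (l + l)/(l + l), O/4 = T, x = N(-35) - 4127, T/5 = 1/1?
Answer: -4068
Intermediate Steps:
T = 5 (T = 5/1 = 5*1 = 5)
x = -4068 (x = (24 - 1*(-35)) - 4127 = (24 + 35) - 4127 = 59 - 4127 = -4068)
O = 20 (O = 4*5 = 20)
p(l) = 1 (p(l) = (2*l)/((2*l)) = (2*l)*(1/(2*l)) = 1)
p(O)*x = 1*(-4068) = -4068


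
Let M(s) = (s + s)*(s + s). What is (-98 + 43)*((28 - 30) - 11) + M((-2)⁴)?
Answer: 1739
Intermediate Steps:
M(s) = 4*s² (M(s) = (2*s)*(2*s) = 4*s²)
(-98 + 43)*((28 - 30) - 11) + M((-2)⁴) = (-98 + 43)*((28 - 30) - 11) + 4*((-2)⁴)² = -55*(-2 - 11) + 4*16² = -55*(-13) + 4*256 = 715 + 1024 = 1739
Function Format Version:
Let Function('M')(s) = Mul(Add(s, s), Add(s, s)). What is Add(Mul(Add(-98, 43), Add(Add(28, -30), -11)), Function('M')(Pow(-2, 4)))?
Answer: 1739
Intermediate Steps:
Function('M')(s) = Mul(4, Pow(s, 2)) (Function('M')(s) = Mul(Mul(2, s), Mul(2, s)) = Mul(4, Pow(s, 2)))
Add(Mul(Add(-98, 43), Add(Add(28, -30), -11)), Function('M')(Pow(-2, 4))) = Add(Mul(Add(-98, 43), Add(Add(28, -30), -11)), Mul(4, Pow(Pow(-2, 4), 2))) = Add(Mul(-55, Add(-2, -11)), Mul(4, Pow(16, 2))) = Add(Mul(-55, -13), Mul(4, 256)) = Add(715, 1024) = 1739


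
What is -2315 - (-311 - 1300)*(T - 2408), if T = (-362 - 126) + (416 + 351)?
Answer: -3432134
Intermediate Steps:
T = 279 (T = -488 + 767 = 279)
-2315 - (-311 - 1300)*(T - 2408) = -2315 - (-311 - 1300)*(279 - 2408) = -2315 - (-1611)*(-2129) = -2315 - 1*3429819 = -2315 - 3429819 = -3432134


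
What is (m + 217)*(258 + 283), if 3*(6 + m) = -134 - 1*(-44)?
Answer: 97921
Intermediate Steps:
m = -36 (m = -6 + (-134 - 1*(-44))/3 = -6 + (-134 + 44)/3 = -6 + (1/3)*(-90) = -6 - 30 = -36)
(m + 217)*(258 + 283) = (-36 + 217)*(258 + 283) = 181*541 = 97921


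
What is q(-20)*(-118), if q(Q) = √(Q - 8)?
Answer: -236*I*√7 ≈ -624.4*I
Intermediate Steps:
q(Q) = √(-8 + Q)
q(-20)*(-118) = √(-8 - 20)*(-118) = √(-28)*(-118) = (2*I*√7)*(-118) = -236*I*√7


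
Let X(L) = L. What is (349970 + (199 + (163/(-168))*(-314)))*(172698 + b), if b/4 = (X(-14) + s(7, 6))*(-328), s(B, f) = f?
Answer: 2696596169839/42 ≈ 6.4205e+10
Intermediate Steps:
b = 10496 (b = 4*((-14 + 6)*(-328)) = 4*(-8*(-328)) = 4*2624 = 10496)
(349970 + (199 + (163/(-168))*(-314)))*(172698 + b) = (349970 + (199 + (163/(-168))*(-314)))*(172698 + 10496) = (349970 + (199 + (163*(-1/168))*(-314)))*183194 = (349970 + (199 - 163/168*(-314)))*183194 = (349970 + (199 + 25591/84))*183194 = (349970 + 42307/84)*183194 = (29439787/84)*183194 = 2696596169839/42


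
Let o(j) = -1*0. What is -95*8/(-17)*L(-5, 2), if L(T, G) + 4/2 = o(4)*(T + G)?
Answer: -1520/17 ≈ -89.412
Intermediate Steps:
o(j) = 0
L(T, G) = -2 (L(T, G) = -2 + 0*(T + G) = -2 + 0*(G + T) = -2 + 0 = -2)
-95*8/(-17)*L(-5, 2) = -95*8/(-17)*(-2) = -95*8*(-1/17)*(-2) = -(-760)*(-2)/17 = -95*16/17 = -1520/17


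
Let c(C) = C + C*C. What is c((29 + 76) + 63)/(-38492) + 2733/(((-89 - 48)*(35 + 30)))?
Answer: -89507349/85692815 ≈ -1.0445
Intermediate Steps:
c(C) = C + C²
c((29 + 76) + 63)/(-38492) + 2733/(((-89 - 48)*(35 + 30))) = (((29 + 76) + 63)*(1 + ((29 + 76) + 63)))/(-38492) + 2733/(((-89 - 48)*(35 + 30))) = ((105 + 63)*(1 + (105 + 63)))*(-1/38492) + 2733/((-137*65)) = (168*(1 + 168))*(-1/38492) + 2733/(-8905) = (168*169)*(-1/38492) + 2733*(-1/8905) = 28392*(-1/38492) - 2733/8905 = -7098/9623 - 2733/8905 = -89507349/85692815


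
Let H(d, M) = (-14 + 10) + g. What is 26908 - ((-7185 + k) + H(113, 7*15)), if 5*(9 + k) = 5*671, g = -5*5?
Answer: 33460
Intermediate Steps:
g = -25
k = 662 (k = -9 + (5*671)/5 = -9 + (1/5)*3355 = -9 + 671 = 662)
H(d, M) = -29 (H(d, M) = (-14 + 10) - 25 = -4 - 25 = -29)
26908 - ((-7185 + k) + H(113, 7*15)) = 26908 - ((-7185 + 662) - 29) = 26908 - (-6523 - 29) = 26908 - 1*(-6552) = 26908 + 6552 = 33460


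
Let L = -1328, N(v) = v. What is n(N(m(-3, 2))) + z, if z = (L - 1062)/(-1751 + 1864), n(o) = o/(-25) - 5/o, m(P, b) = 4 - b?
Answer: -134077/5650 ≈ -23.730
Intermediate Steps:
n(o) = -5/o - o/25 (n(o) = o*(-1/25) - 5/o = -o/25 - 5/o = -5/o - o/25)
z = -2390/113 (z = (-1328 - 1062)/(-1751 + 1864) = -2390/113 ≈ -21.150)
n(N(m(-3, 2))) + z = (-5/(4 - 1*2) - (4 - 1*2)/25) - 2390/113 = (-5/(4 - 2) - (4 - 2)/25) - 2390/113 = (-5/2 - 1/25*2) - 2390/113 = (-5*½ - 2/25) - 2390/113 = (-5/2 - 2/25) - 2390/113 = -129/50 - 2390/113 = -134077/5650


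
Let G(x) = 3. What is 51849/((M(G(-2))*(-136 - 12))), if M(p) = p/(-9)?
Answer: 155547/148 ≈ 1051.0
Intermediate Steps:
M(p) = -p/9 (M(p) = p*(-1/9) = -p/9)
51849/((M(G(-2))*(-136 - 12))) = 51849/(((-1/9*3)*(-136 - 12))) = 51849/((-1/3*(-148))) = 51849/(148/3) = 51849*(3/148) = 155547/148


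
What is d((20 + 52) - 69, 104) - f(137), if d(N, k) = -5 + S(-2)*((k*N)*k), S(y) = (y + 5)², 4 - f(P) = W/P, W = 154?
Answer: 40007305/137 ≈ 2.9202e+5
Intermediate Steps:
f(P) = 4 - 154/P
S(y) = (5 + y)²
d(N, k) = -5 + 9*N*k² (d(N, k) = -5 + (5 - 2)²*((k*N)*k) = -5 + 3²*((N*k)*k) = -5 + 9*(N*k²) = -5 + 9*N*k²)
d((20 + 52) - 69, 104) - f(137) = (-5 + 9*((20 + 52) - 69)*104²) - (4 - 154/137) = (-5 + 9*(72 - 69)*10816) - (4 - 154*1/137) = (-5 + 9*3*10816) - (4 - 154/137) = (-5 + 292032) - 1*394/137 = 292027 - 394/137 = 40007305/137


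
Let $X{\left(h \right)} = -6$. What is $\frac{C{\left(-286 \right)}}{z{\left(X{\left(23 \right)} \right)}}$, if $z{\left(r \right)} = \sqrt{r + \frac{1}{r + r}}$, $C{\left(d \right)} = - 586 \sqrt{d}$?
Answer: $- \frac{1172 \sqrt{62634}}{73} \approx -4018.0$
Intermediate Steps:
$z{\left(r \right)} = \sqrt{r + \frac{1}{2 r}}$
$\frac{C{\left(-286 \right)}}{z{\left(X{\left(23 \right)} \right)}} = \frac{\left(-586\right) \sqrt{-286}}{\frac{1}{2} \sqrt{\frac{2}{-6} + 4 \left(-6\right)}} = \frac{\left(-586\right) i \sqrt{286}}{\frac{1}{2} \sqrt{2 \left(- \frac{1}{6}\right) - 24}} = \frac{\left(-586\right) i \sqrt{286}}{\frac{1}{2} \sqrt{- \frac{1}{3} - 24}} = \frac{\left(-586\right) i \sqrt{286}}{\frac{1}{2} \sqrt{- \frac{73}{3}}} = \frac{\left(-586\right) i \sqrt{286}}{\frac{1}{2} \frac{i \sqrt{219}}{3}} = \frac{\left(-586\right) i \sqrt{286}}{\frac{1}{6} i \sqrt{219}} = - 586 i \sqrt{286} \left(- \frac{2 i \sqrt{219}}{73}\right) = - \frac{1172 \sqrt{62634}}{73}$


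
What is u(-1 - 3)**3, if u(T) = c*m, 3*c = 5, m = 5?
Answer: 15625/27 ≈ 578.70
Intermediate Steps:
c = 5/3 (c = (1/3)*5 = 5/3 ≈ 1.6667)
u(T) = 25/3 (u(T) = (5/3)*5 = 25/3)
u(-1 - 3)**3 = (25/3)**3 = 15625/27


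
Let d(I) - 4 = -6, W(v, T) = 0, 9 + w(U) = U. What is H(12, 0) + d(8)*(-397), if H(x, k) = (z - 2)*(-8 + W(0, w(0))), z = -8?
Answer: 874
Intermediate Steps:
w(U) = -9 + U
d(I) = -2 (d(I) = 4 - 6 = -2)
H(x, k) = 80 (H(x, k) = (-8 - 2)*(-8 + 0) = -10*(-8) = 80)
H(12, 0) + d(8)*(-397) = 80 - 2*(-397) = 80 + 794 = 874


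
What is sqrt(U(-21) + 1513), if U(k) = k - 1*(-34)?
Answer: sqrt(1526) ≈ 39.064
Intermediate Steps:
U(k) = 34 + k (U(k) = k + 34 = 34 + k)
sqrt(U(-21) + 1513) = sqrt((34 - 21) + 1513) = sqrt(13 + 1513) = sqrt(1526)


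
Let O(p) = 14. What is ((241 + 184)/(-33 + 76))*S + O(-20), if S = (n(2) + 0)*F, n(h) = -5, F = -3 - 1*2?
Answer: 11227/43 ≈ 261.09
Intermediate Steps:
F = -5 (F = -3 - 2 = -5)
S = 25 (S = (-5 + 0)*(-5) = -5*(-5) = 25)
((241 + 184)/(-33 + 76))*S + O(-20) = ((241 + 184)/(-33 + 76))*25 + 14 = (425/43)*25 + 14 = 10625/43 + 14 = 11227/43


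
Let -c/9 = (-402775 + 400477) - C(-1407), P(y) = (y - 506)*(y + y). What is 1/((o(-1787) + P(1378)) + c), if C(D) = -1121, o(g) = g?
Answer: 1/2412038 ≈ 4.1459e-7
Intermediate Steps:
P(y) = 2*y*(-506 + y) (P(y) = (-506 + y)*(2*y) = 2*y*(-506 + y))
c = 10593 (c = -9*((-402775 + 400477) - 1*(-1121)) = -9*(-2298 + 1121) = -9*(-1177) = 10593)
1/((o(-1787) + P(1378)) + c) = 1/((-1787 + 2*1378*(-506 + 1378)) + 10593) = 1/((-1787 + 2*1378*872) + 10593) = 1/((-1787 + 2403232) + 10593) = 1/(2401445 + 10593) = 1/2412038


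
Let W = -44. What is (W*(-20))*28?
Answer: 24640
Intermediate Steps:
(W*(-20))*28 = -44*(-20)*28 = 880*28 = 24640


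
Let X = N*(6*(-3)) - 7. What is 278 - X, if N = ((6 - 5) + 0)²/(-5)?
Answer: 1407/5 ≈ 281.40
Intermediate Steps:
N = -⅕ (N = (1 + 0)²*(-⅕) = 1²*(-⅕) = 1*(-⅕) = -⅕ ≈ -0.20000)
X = -17/5 (X = -6*(-3)/5 - 7 = -⅕*(-18) - 7 = 18/5 - 7 = -17/5 ≈ -3.4000)
278 - X = 278 - 1*(-17/5) = 278 + 17/5 = 1407/5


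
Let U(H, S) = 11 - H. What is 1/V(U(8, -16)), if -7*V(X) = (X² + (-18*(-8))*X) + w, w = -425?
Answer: -7/16 ≈ -0.43750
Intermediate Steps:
V(X) = 425/7 - 144*X/7 - X²/7 (V(X) = -((X² + (-18*(-8))*X) - 425)/7 = -((X² + 144*X) - 425)/7 = -(-425 + X² + 144*X)/7 = 425/7 - 144*X/7 - X²/7)
1/V(U(8, -16)) = 1/(425/7 - 144*(11 - 1*8)/7 - (11 - 1*8)²/7) = 1/(425/7 - 144*(11 - 8)/7 - (11 - 8)²/7) = 1/(425/7 - 144/7*3 - ⅐*3²) = 1/(425/7 - 432/7 - ⅐*9) = 1/(425/7 - 432/7 - 9/7) = 1/(-16/7) = -7/16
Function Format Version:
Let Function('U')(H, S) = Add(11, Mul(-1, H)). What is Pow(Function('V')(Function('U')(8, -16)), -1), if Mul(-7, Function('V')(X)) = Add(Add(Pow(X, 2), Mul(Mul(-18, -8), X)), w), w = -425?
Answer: Rational(-7, 16) ≈ -0.43750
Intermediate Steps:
Function('V')(X) = Add(Rational(425, 7), Mul(Rational(-144, 7), X), Mul(Rational(-1, 7), Pow(X, 2))) (Function('V')(X) = Mul(Rational(-1, 7), Add(Add(Pow(X, 2), Mul(Mul(-18, -8), X)), -425)) = Mul(Rational(-1, 7), Add(Add(Pow(X, 2), Mul(144, X)), -425)) = Mul(Rational(-1, 7), Add(-425, Pow(X, 2), Mul(144, X))) = Add(Rational(425, 7), Mul(Rational(-144, 7), X), Mul(Rational(-1, 7), Pow(X, 2))))
Pow(Function('V')(Function('U')(8, -16)), -1) = Pow(Add(Rational(425, 7), Mul(Rational(-144, 7), Add(11, Mul(-1, 8))), Mul(Rational(-1, 7), Pow(Add(11, Mul(-1, 8)), 2))), -1) = Pow(Add(Rational(425, 7), Mul(Rational(-144, 7), Add(11, -8)), Mul(Rational(-1, 7), Pow(Add(11, -8), 2))), -1) = Pow(Add(Rational(425, 7), Mul(Rational(-144, 7), 3), Mul(Rational(-1, 7), Pow(3, 2))), -1) = Pow(Add(Rational(425, 7), Rational(-432, 7), Mul(Rational(-1, 7), 9)), -1) = Pow(Add(Rational(425, 7), Rational(-432, 7), Rational(-9, 7)), -1) = Pow(Rational(-16, 7), -1) = Rational(-7, 16)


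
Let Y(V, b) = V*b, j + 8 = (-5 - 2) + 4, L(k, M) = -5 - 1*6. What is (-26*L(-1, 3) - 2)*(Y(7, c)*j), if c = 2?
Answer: -43736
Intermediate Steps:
L(k, M) = -11 (L(k, M) = -5 - 6 = -11)
j = -11 (j = -8 + ((-5 - 2) + 4) = -8 + (-7 + 4) = -8 - 3 = -11)
(-26*L(-1, 3) - 2)*(Y(7, c)*j) = (-26*(-11) - 2)*((7*2)*(-11)) = (286 - 2)*(14*(-11)) = 284*(-154) = -43736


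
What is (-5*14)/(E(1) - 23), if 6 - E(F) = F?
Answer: 35/9 ≈ 3.8889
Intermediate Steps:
E(F) = 6 - F
(-5*14)/(E(1) - 23) = (-5*14)/((6 - 1*1) - 23) = -70/((6 - 1) - 23) = -70/(5 - 23) = -70/(-18) = -70*(-1/18) = 35/9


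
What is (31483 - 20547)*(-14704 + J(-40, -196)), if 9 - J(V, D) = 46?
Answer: -161207576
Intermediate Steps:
J(V, D) = -37 (J(V, D) = 9 - 1*46 = 9 - 46 = -37)
(31483 - 20547)*(-14704 + J(-40, -196)) = (31483 - 20547)*(-14704 - 37) = 10936*(-14741) = -161207576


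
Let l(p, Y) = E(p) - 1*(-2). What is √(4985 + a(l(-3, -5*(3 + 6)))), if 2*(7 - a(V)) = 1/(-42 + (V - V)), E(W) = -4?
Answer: √8805909/42 ≈ 70.654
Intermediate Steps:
l(p, Y) = -2 (l(p, Y) = -4 - 1*(-2) = -4 + 2 = -2)
a(V) = 589/84 (a(V) = 7 - 1/(2*(-42 + (V - V))) = 7 - 1/(2*(-42 + 0)) = 7 - ½/(-42) = 7 - ½*(-1/42) = 7 + 1/84 = 589/84)
√(4985 + a(l(-3, -5*(3 + 6)))) = √(4985 + 589/84) = √(419329/84) = √8805909/42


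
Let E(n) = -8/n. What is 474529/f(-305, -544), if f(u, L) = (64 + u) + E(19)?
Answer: -819641/417 ≈ -1965.6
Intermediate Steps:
f(u, L) = 1208/19 + u (f(u, L) = (64 + u) - 8/19 = 1208/19 + u)
474529/f(-305, -544) = 474529/(1208/19 - 305) = 474529/(-4587/19) = 474529*(-19/4587) = -819641/417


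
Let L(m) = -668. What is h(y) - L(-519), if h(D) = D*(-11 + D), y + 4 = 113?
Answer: 11350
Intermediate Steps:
y = 109 (y = -4 + 113 = 109)
h(y) - L(-519) = 109*(-11 + 109) - 1*(-668) = 109*98 + 668 = 10682 + 668 = 11350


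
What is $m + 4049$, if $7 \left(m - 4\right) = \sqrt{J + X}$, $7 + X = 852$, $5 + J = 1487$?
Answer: $4053 + \frac{\sqrt{2327}}{7} \approx 4059.9$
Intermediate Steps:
$J = 1482$ ($J = -5 + 1487 = 1482$)
$X = 845$ ($X = -7 + 852 = 845$)
$m = 4 + \frac{\sqrt{2327}}{7}$ ($m = 4 + \frac{\sqrt{1482 + 845}}{7} = 4 + \frac{\sqrt{2327}}{7} \approx 10.891$)
$m + 4049 = \left(4 + \frac{\sqrt{2327}}{7}\right) + 4049 = 4053 + \frac{\sqrt{2327}}{7}$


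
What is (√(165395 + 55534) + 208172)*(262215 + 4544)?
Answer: 55531754548 + 266759*√220929 ≈ 5.5657e+10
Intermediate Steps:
(√(165395 + 55534) + 208172)*(262215 + 4544) = (√220929 + 208172)*266759 = (208172 + √220929)*266759 = 55531754548 + 266759*√220929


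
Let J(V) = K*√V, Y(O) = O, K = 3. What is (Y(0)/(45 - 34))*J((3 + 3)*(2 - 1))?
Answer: 0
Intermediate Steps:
J(V) = 3*√V
(Y(0)/(45 - 34))*J((3 + 3)*(2 - 1)) = (0/(45 - 34))*(3*√((3 + 3)*(2 - 1))) = (0/11)*(3*√(6*1)) = ((1/11)*0)*(3*√6) = 0*(3*√6) = 0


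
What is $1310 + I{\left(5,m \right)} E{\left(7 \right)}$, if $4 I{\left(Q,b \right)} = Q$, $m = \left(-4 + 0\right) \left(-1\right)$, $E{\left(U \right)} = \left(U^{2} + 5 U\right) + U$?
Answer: $\frac{5695}{4} \approx 1423.8$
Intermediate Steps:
$E{\left(U \right)} = U^{2} + 6 U$
$m = 4$ ($m = \left(-4\right) \left(-1\right) = 4$)
$I{\left(Q,b \right)} = \frac{Q}{4}$
$1310 + I{\left(5,m \right)} E{\left(7 \right)} = 1310 + \frac{1}{4} \cdot 5 \cdot 7 \left(6 + 7\right) = 1310 + \frac{5 \cdot 7 \cdot 13}{4} = 1310 + \frac{5}{4} \cdot 91 = 1310 + \frac{455}{4} = \frac{5695}{4}$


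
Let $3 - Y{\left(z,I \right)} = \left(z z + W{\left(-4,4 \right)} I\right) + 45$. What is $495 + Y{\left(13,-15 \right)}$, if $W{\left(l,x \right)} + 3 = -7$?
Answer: $134$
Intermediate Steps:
$W{\left(l,x \right)} = -10$ ($W{\left(l,x \right)} = -3 - 7 = -10$)
$Y{\left(z,I \right)} = -42 - z^{2} + 10 I$ ($Y{\left(z,I \right)} = 3 - \left(\left(z z - 10 I\right) + 45\right) = 3 - \left(\left(z^{2} - 10 I\right) + 45\right) = 3 - \left(45 + z^{2} - 10 I\right) = -42 - z^{2} + 10 I$)
$495 + Y{\left(13,-15 \right)} = 495 - 361 = 134$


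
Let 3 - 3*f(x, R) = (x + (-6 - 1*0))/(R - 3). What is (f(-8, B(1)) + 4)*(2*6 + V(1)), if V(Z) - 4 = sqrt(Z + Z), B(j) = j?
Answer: 128/3 + 8*sqrt(2)/3 ≈ 46.438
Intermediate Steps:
f(x, R) = 1 - (-6 + x)/(3*(-3 + R)) (f(x, R) = 1 - (x + (-6 - 1*0))/(3*(R - 3)) = 1 - (x + (-6 + 0))/(3*(-3 + R)) = 1 - (x - 6)/(3*(-3 + R)) = 1 - (-6 + x)/(3*(-3 + R)))
V(Z) = 4 + sqrt(2)*sqrt(Z) (V(Z) = 4 + sqrt(Z + Z) = 4 + sqrt(2*Z) = 4 + sqrt(2)*sqrt(Z))
(f(-8, B(1)) + 4)*(2*6 + V(1)) = ((-1 + 1 - 1/3*(-8))/(-3 + 1) + 4)*(2*6 + (4 + sqrt(2)*sqrt(1))) = ((-1 + 1 + 8/3)/(-2) + 4)*(12 + (4 + sqrt(2)*1)) = (-1/2*8/3 + 4)*(12 + (4 + sqrt(2))) = (-4/3 + 4)*(16 + sqrt(2)) = 8*(16 + sqrt(2))/3 = 128/3 + 8*sqrt(2)/3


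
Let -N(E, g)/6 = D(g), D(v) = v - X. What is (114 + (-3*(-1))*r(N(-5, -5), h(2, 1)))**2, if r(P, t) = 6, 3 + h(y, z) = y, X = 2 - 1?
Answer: 17424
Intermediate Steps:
X = 1
h(y, z) = -3 + y
D(v) = -1 + v (D(v) = v - 1*1 = v - 1 = -1 + v)
N(E, g) = 6 - 6*g (N(E, g) = -6*(-1 + g) = 6 - 6*g)
(114 + (-3*(-1))*r(N(-5, -5), h(2, 1)))**2 = (114 - 3*(-1)*6)**2 = (114 + 3*6)**2 = (114 + 18)**2 = 132**2 = 17424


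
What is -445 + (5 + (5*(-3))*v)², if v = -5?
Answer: 5955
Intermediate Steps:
-445 + (5 + (5*(-3))*v)² = -445 + (5 + (5*(-3))*(-5))² = -445 + (5 - 15*(-5))² = -445 + (5 + 75)² = -445 + 80² = -445 + 6400 = 5955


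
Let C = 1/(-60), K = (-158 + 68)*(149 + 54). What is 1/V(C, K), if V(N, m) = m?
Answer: -1/18270 ≈ -5.4735e-5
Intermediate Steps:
K = -18270 (K = -90*203 = -18270)
C = -1/60 ≈ -0.016667
1/V(C, K) = 1/(-18270) = -1/18270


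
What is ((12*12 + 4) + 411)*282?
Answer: 157638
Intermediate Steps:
((12*12 + 4) + 411)*282 = ((144 + 4) + 411)*282 = (148 + 411)*282 = 559*282 = 157638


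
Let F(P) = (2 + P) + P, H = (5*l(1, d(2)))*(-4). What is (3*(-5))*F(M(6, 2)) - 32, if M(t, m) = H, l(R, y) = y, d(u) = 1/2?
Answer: 238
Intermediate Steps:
d(u) = ½
H = -10 (H = (5*(½))*(-4) = (5/2)*(-4) = -10)
M(t, m) = -10
F(P) = 2 + 2*P
(3*(-5))*F(M(6, 2)) - 32 = (3*(-5))*(2 + 2*(-10)) - 32 = -15*(2 - 20) - 32 = -15*(-18) - 32 = 270 - 32 = 238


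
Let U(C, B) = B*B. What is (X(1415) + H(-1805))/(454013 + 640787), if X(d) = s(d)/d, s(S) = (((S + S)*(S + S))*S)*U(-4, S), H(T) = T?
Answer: 3207123960139/218960 ≈ 1.4647e+7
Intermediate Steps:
U(C, B) = B**2
s(S) = 4*S**5 (s(S) = (((S + S)*(S + S))*S)*S**2 = (((2*S)*(2*S))*S)*S**2 = ((4*S**2)*S)*S**2 = (4*S**3)*S**2 = 4*S**5)
X(d) = 4*d**4 (X(d) = (4*d**5)/d = 4*d**4)
(X(1415) + H(-1805))/(454013 + 640787) = (4*1415**4 - 1805)/(454013 + 640787) = (4*4008904950625 - 1805)/1094800 = (16035619802500 - 1805)*(1/1094800) = 16035619800695*(1/1094800) = 3207123960139/218960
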